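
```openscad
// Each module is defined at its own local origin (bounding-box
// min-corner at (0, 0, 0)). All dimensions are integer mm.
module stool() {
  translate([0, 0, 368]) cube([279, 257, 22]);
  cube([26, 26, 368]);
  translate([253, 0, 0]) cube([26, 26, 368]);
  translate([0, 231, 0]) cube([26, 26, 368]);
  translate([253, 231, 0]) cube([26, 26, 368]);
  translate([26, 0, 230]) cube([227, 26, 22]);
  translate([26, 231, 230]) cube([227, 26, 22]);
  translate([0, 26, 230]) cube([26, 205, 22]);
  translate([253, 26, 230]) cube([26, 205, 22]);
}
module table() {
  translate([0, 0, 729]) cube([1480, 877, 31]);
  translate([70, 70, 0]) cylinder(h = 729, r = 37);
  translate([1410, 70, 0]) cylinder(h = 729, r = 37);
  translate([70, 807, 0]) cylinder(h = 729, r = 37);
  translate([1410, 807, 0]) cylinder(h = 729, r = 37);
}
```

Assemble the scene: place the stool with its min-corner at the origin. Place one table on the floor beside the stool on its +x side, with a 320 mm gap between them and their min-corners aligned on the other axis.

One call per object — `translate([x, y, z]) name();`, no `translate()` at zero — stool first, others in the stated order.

stool();
translate([599, 0, 0]) table();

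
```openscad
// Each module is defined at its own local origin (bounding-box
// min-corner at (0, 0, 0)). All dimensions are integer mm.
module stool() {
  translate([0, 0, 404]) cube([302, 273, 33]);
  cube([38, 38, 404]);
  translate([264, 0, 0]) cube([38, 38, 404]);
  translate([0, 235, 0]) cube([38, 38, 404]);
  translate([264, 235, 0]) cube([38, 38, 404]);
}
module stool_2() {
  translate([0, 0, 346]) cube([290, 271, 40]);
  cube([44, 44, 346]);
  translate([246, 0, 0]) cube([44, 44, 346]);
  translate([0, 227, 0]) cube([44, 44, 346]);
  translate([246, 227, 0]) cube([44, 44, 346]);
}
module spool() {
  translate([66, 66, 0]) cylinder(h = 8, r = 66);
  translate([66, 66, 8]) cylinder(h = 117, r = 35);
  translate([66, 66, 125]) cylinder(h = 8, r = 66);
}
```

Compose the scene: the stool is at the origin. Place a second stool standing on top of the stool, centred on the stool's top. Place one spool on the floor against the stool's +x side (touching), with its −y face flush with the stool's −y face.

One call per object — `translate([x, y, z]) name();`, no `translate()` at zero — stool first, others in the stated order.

stool();
translate([6, 1, 437]) stool_2();
translate([302, 0, 0]) spool();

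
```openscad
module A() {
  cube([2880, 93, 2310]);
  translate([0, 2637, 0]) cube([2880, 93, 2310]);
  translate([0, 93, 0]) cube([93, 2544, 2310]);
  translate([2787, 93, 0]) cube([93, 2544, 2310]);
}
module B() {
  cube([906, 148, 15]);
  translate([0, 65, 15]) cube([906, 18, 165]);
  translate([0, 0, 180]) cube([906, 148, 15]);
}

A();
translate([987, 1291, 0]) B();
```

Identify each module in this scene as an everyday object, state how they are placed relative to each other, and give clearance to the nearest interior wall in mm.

Clearances: x = 894, y = 1198; minimum 894 mm.

A is a house frame. B is an I-beam. The I-beam sits inside the house frame, centred. The clearance to the nearest interior wall is 894 mm.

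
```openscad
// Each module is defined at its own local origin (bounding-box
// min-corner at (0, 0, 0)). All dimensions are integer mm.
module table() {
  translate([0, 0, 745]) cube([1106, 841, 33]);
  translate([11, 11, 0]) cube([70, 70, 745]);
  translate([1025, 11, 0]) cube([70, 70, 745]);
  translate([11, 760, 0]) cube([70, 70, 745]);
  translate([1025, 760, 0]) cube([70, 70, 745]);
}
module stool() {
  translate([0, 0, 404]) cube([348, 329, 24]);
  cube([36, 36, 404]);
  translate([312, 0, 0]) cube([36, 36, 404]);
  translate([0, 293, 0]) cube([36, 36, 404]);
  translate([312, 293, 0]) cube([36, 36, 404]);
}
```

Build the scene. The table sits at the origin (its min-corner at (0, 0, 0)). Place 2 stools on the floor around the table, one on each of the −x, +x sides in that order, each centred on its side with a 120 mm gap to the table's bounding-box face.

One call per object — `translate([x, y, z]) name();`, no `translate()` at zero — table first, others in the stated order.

table();
translate([-468, 256, 0]) stool();
translate([1226, 256, 0]) stool();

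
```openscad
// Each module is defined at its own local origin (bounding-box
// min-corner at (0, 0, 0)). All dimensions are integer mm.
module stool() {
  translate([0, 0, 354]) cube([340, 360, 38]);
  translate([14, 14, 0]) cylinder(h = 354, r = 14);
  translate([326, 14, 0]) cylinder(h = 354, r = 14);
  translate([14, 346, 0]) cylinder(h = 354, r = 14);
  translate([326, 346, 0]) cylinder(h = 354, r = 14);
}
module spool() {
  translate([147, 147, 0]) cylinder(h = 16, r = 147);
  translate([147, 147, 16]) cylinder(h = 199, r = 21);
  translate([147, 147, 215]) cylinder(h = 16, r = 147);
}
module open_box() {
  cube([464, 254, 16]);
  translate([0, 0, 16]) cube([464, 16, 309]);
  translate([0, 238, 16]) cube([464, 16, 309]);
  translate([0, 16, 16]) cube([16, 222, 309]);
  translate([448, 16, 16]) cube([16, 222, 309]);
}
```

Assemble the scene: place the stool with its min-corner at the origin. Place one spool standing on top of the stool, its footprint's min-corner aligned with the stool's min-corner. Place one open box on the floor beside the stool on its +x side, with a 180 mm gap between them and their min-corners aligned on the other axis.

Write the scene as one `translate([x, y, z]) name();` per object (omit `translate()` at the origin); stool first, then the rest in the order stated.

stool();
translate([0, 0, 392]) spool();
translate([520, 0, 0]) open_box();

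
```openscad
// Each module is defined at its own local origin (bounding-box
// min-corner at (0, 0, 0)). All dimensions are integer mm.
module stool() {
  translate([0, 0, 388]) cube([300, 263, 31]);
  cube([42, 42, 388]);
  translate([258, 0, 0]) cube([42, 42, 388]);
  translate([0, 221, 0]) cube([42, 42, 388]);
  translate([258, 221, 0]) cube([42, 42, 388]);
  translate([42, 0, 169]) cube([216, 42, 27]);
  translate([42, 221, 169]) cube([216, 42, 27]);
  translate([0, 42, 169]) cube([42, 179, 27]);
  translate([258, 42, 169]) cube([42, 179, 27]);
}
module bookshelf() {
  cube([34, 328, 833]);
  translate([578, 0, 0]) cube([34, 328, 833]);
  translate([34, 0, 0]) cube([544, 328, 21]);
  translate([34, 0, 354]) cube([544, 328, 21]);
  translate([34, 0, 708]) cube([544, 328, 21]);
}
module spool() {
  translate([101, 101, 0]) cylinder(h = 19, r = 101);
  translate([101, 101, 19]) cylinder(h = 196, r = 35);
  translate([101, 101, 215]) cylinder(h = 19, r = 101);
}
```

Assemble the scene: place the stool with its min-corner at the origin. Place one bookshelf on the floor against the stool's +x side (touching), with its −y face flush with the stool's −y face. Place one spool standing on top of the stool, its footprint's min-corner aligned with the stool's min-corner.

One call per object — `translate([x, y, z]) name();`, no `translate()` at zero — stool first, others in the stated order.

stool();
translate([300, 0, 0]) bookshelf();
translate([0, 0, 419]) spool();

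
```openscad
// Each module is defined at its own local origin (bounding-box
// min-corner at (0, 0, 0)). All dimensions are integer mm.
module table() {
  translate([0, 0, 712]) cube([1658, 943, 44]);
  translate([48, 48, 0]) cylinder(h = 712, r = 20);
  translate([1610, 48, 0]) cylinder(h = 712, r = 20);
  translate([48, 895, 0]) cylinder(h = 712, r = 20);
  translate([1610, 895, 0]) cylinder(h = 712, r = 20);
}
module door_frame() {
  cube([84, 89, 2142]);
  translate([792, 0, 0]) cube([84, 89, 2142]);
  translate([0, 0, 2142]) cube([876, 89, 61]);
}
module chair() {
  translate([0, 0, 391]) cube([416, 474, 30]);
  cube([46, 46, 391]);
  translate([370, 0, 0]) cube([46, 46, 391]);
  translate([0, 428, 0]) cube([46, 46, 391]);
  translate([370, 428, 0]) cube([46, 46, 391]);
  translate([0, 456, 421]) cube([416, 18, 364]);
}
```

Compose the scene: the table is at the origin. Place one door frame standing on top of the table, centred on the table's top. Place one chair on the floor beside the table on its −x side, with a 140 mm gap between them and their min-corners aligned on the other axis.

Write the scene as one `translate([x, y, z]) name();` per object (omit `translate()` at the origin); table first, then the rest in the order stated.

table();
translate([391, 427, 756]) door_frame();
translate([-556, 0, 0]) chair();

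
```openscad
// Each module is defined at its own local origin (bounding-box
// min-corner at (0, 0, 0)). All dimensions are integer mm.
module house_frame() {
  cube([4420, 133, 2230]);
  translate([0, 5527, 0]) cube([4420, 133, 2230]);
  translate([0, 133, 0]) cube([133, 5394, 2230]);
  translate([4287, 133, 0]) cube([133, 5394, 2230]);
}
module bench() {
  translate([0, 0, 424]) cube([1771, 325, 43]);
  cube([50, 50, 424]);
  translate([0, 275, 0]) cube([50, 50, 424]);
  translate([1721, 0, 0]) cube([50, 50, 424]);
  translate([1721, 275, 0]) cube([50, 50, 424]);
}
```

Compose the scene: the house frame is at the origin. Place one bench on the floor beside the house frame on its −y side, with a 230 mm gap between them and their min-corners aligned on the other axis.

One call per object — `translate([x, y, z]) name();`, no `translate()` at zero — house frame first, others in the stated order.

house_frame();
translate([0, -555, 0]) bench();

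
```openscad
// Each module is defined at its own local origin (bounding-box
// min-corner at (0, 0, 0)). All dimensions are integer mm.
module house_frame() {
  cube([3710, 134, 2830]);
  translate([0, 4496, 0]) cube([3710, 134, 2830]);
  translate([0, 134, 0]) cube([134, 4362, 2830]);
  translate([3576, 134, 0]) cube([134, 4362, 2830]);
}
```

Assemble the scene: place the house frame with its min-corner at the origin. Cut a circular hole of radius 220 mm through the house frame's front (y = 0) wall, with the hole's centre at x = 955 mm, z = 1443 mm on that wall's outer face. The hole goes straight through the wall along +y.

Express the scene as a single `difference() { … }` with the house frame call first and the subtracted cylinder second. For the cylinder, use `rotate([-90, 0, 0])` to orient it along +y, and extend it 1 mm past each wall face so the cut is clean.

difference() {
  house_frame();
  translate([955, -1, 1443]) rotate([-90, 0, 0]) cylinder(h = 136, r = 220);
}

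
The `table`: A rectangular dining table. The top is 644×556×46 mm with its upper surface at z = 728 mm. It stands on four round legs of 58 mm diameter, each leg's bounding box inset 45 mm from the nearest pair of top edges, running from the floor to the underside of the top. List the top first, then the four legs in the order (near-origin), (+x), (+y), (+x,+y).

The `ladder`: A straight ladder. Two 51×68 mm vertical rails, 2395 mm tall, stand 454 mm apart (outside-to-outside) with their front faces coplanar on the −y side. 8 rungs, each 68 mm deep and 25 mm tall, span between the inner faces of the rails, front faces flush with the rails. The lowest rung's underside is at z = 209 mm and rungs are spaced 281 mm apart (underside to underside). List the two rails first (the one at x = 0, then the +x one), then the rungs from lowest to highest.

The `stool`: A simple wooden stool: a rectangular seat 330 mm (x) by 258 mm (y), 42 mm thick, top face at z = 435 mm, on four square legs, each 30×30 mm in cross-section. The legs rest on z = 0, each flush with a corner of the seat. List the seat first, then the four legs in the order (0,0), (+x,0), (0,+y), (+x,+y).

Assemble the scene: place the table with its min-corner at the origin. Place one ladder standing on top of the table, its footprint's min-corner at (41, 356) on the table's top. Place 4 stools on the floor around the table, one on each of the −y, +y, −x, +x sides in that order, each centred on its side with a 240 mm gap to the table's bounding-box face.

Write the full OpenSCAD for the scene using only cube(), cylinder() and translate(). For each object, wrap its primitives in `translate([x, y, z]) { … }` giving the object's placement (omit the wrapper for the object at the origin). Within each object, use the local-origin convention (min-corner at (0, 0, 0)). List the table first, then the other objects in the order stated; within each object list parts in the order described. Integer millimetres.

translate([0, 0, 682]) cube([644, 556, 46]);
translate([74, 74, 0]) cylinder(h = 682, r = 29);
translate([570, 74, 0]) cylinder(h = 682, r = 29);
translate([74, 482, 0]) cylinder(h = 682, r = 29);
translate([570, 482, 0]) cylinder(h = 682, r = 29);
translate([41, 356, 728]) {
  cube([51, 68, 2395]);
  translate([403, 0, 0]) cube([51, 68, 2395]);
  translate([51, 0, 209]) cube([352, 68, 25]);
  translate([51, 0, 490]) cube([352, 68, 25]);
  translate([51, 0, 771]) cube([352, 68, 25]);
  translate([51, 0, 1052]) cube([352, 68, 25]);
  translate([51, 0, 1333]) cube([352, 68, 25]);
  translate([51, 0, 1614]) cube([352, 68, 25]);
  translate([51, 0, 1895]) cube([352, 68, 25]);
  translate([51, 0, 2176]) cube([352, 68, 25]);
}
translate([157, -498, 0]) {
  translate([0, 0, 393]) cube([330, 258, 42]);
  cube([30, 30, 393]);
  translate([300, 0, 0]) cube([30, 30, 393]);
  translate([0, 228, 0]) cube([30, 30, 393]);
  translate([300, 228, 0]) cube([30, 30, 393]);
}
translate([157, 796, 0]) {
  translate([0, 0, 393]) cube([330, 258, 42]);
  cube([30, 30, 393]);
  translate([300, 0, 0]) cube([30, 30, 393]);
  translate([0, 228, 0]) cube([30, 30, 393]);
  translate([300, 228, 0]) cube([30, 30, 393]);
}
translate([-570, 149, 0]) {
  translate([0, 0, 393]) cube([330, 258, 42]);
  cube([30, 30, 393]);
  translate([300, 0, 0]) cube([30, 30, 393]);
  translate([0, 228, 0]) cube([30, 30, 393]);
  translate([300, 228, 0]) cube([30, 30, 393]);
}
translate([884, 149, 0]) {
  translate([0, 0, 393]) cube([330, 258, 42]);
  cube([30, 30, 393]);
  translate([300, 0, 0]) cube([30, 30, 393]);
  translate([0, 228, 0]) cube([30, 30, 393]);
  translate([300, 228, 0]) cube([30, 30, 393]);
}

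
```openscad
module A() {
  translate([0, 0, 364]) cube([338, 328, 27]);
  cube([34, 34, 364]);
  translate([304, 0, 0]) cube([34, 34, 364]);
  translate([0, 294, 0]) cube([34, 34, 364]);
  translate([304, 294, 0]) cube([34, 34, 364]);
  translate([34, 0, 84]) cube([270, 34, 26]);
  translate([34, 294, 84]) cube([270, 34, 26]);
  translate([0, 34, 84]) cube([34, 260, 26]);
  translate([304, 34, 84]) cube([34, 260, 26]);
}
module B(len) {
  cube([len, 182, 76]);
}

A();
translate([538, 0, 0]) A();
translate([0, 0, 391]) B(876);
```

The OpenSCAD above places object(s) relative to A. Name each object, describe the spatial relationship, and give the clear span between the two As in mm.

Second stool starts at x = 538; first ends at x = 338; clear span = 538 − 338 = 200 mm.

A is a stool. B is a beam. A beam spans the tops of two stools. The clear span between the two stools is 200 mm.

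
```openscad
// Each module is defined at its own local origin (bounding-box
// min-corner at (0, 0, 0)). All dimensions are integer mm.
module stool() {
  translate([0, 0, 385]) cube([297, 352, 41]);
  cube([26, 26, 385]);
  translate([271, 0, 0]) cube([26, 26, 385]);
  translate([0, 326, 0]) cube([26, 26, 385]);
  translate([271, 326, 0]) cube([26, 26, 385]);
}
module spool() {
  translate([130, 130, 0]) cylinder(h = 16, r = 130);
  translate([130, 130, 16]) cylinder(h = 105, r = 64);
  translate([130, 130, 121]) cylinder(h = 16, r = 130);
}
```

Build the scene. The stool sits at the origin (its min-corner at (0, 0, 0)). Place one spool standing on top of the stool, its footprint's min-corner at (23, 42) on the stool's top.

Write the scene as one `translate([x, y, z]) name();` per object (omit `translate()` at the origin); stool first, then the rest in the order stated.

stool();
translate([23, 42, 426]) spool();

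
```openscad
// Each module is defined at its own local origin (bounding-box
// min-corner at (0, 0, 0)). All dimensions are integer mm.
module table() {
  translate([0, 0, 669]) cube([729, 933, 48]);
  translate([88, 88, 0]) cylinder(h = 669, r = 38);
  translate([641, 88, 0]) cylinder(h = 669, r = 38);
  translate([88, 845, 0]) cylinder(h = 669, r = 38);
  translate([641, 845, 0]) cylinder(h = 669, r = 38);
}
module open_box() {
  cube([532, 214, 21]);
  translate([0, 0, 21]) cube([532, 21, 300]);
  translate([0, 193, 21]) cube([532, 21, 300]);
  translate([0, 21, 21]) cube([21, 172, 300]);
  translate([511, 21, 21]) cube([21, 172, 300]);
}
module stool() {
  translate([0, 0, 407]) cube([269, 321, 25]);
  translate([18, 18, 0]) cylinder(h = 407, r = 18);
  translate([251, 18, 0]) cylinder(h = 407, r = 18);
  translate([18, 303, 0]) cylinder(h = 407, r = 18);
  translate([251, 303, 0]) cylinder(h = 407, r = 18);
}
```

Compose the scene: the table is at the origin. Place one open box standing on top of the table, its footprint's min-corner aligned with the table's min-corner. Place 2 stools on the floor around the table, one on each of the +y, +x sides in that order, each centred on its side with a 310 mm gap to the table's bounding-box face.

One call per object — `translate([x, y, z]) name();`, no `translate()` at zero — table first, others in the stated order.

table();
translate([0, 0, 717]) open_box();
translate([230, 1243, 0]) stool();
translate([1039, 306, 0]) stool();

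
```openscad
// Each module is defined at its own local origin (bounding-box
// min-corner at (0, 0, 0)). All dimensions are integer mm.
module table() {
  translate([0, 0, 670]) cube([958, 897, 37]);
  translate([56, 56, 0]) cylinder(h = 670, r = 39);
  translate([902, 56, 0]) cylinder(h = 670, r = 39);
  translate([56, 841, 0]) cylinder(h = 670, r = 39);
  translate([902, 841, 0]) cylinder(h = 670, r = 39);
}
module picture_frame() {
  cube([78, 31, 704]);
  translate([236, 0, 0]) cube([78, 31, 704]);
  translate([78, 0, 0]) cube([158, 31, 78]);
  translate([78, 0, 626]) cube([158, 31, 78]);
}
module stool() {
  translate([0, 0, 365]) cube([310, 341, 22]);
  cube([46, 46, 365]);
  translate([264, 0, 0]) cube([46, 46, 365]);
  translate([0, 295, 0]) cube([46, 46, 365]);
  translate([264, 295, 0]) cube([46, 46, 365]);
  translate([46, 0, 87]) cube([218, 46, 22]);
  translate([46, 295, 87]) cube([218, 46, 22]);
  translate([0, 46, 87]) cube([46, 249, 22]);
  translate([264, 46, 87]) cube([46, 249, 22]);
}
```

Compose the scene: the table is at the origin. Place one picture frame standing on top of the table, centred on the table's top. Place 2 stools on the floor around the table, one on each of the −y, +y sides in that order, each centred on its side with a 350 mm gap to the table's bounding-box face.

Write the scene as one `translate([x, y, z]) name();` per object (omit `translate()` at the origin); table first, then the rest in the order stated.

table();
translate([322, 433, 707]) picture_frame();
translate([324, -691, 0]) stool();
translate([324, 1247, 0]) stool();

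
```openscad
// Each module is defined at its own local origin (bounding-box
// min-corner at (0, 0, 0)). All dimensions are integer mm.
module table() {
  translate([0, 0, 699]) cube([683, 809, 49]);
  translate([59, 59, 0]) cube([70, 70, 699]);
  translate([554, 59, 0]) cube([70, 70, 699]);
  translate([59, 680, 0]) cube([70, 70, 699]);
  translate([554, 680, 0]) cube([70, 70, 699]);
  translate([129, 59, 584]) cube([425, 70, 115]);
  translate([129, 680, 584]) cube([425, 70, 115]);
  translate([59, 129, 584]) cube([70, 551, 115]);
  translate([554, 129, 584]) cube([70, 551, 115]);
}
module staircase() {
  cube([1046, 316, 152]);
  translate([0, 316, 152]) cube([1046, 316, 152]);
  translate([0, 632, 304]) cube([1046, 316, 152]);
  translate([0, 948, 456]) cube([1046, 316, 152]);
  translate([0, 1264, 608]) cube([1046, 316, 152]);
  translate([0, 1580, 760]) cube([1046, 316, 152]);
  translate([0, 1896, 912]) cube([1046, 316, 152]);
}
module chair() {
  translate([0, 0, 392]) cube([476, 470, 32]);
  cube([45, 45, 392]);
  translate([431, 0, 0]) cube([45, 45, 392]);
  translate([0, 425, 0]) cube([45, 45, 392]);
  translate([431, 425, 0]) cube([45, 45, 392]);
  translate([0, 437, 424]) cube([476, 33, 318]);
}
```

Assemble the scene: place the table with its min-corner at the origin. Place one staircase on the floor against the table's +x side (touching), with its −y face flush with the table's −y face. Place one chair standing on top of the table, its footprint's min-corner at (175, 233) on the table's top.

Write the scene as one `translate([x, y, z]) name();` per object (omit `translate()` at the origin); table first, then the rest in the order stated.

table();
translate([683, 0, 0]) staircase();
translate([175, 233, 748]) chair();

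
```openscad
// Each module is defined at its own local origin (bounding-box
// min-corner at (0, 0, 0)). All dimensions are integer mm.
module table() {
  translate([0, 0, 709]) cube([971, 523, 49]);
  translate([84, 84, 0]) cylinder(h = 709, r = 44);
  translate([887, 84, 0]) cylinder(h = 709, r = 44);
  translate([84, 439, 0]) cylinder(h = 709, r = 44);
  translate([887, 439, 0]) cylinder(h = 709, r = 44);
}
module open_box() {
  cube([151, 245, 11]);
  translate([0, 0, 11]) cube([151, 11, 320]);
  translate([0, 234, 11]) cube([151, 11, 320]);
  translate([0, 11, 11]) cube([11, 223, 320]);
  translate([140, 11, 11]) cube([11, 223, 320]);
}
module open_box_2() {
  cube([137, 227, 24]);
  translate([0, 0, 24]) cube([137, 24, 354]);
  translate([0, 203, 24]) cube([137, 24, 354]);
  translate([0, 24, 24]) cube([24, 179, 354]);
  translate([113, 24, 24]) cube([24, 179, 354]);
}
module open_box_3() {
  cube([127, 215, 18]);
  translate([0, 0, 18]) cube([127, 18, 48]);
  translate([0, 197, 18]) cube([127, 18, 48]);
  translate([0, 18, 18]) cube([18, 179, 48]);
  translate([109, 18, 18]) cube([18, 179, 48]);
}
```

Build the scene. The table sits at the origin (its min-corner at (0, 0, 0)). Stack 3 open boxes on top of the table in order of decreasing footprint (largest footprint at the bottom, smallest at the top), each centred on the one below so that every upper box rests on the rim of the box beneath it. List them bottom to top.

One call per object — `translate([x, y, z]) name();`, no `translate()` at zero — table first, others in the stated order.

table();
translate([410, 139, 758]) open_box();
translate([417, 148, 1089]) open_box_2();
translate([422, 154, 1467]) open_box_3();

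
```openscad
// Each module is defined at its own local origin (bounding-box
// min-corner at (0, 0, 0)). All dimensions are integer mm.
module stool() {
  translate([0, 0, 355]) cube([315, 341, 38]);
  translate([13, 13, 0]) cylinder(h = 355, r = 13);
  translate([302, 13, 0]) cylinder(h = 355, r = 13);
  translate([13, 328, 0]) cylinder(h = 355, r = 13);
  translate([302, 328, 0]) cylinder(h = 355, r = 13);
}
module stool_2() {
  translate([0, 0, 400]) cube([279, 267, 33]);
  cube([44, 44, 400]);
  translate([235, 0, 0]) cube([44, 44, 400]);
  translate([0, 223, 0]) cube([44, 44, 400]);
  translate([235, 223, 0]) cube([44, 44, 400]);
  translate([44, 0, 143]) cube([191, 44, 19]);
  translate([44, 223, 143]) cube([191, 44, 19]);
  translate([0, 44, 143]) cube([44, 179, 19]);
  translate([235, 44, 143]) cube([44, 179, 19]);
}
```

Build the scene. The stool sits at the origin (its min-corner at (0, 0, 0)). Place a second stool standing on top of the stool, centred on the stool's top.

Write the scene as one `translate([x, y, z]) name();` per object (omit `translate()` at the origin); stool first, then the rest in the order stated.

stool();
translate([18, 37, 393]) stool_2();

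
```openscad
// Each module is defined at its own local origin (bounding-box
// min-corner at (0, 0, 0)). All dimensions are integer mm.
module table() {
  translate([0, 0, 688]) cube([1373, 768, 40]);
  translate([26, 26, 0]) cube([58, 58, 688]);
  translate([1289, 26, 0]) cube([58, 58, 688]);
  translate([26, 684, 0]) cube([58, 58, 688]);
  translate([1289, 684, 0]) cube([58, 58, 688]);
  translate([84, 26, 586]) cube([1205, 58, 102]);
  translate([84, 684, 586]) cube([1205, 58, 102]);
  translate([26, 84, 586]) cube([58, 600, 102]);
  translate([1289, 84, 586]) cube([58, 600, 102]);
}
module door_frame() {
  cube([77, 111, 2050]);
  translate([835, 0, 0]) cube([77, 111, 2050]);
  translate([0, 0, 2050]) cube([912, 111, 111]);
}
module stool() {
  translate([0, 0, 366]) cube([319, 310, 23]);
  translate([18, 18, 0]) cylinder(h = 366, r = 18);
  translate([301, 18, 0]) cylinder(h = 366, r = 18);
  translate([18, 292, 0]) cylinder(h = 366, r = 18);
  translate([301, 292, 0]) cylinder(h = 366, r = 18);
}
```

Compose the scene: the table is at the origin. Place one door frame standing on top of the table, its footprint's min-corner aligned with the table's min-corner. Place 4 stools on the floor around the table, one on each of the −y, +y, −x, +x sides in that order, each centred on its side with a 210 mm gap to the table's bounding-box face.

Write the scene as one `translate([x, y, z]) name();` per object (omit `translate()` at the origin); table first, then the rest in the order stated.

table();
translate([0, 0, 728]) door_frame();
translate([527, -520, 0]) stool();
translate([527, 978, 0]) stool();
translate([-529, 229, 0]) stool();
translate([1583, 229, 0]) stool();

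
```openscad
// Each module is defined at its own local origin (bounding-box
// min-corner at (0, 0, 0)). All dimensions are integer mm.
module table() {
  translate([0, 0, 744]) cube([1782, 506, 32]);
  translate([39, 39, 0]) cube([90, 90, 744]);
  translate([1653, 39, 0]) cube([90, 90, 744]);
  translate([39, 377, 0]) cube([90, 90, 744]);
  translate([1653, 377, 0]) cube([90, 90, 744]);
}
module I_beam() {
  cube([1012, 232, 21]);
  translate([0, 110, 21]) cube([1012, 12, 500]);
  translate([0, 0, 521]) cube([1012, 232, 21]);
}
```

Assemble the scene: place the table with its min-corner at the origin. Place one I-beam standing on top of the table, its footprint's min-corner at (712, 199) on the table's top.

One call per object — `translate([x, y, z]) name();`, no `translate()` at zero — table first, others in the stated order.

table();
translate([712, 199, 776]) I_beam();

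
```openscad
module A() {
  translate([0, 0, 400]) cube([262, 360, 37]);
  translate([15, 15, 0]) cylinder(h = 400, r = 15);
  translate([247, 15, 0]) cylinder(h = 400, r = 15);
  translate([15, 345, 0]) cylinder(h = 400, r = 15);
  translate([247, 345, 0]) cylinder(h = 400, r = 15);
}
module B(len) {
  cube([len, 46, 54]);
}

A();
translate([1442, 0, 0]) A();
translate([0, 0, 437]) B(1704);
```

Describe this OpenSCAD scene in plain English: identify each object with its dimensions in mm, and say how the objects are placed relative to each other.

A is a four-legged stool. The seat is 262×360 mm, 37 mm thick, top at z = 437 mm. It stands on four round legs, each 30 mm in diameter, from z = 0 to the seat underside, each leg's axis is inset half a diameter from the nearest pair of seat edges (so the leg's bounding box is flush with the corner).

B is a rectangular beam 1704 mm long (x), 46 mm deep (y), 54 mm thick (z).

The beam spans the tops of two stools placed 1180 mm apart, resting at z = 437 mm.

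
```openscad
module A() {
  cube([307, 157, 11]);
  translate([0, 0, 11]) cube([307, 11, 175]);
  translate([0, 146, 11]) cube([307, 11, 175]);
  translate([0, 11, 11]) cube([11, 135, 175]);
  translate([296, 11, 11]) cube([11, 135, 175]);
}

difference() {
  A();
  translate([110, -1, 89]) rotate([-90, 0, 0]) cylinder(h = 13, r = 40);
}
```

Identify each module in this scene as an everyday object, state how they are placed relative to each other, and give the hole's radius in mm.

A is an open box. The open box has a circular hole through its front wall. The hole's radius is 40 mm.

The subtracted cylinder has r = 40 mm.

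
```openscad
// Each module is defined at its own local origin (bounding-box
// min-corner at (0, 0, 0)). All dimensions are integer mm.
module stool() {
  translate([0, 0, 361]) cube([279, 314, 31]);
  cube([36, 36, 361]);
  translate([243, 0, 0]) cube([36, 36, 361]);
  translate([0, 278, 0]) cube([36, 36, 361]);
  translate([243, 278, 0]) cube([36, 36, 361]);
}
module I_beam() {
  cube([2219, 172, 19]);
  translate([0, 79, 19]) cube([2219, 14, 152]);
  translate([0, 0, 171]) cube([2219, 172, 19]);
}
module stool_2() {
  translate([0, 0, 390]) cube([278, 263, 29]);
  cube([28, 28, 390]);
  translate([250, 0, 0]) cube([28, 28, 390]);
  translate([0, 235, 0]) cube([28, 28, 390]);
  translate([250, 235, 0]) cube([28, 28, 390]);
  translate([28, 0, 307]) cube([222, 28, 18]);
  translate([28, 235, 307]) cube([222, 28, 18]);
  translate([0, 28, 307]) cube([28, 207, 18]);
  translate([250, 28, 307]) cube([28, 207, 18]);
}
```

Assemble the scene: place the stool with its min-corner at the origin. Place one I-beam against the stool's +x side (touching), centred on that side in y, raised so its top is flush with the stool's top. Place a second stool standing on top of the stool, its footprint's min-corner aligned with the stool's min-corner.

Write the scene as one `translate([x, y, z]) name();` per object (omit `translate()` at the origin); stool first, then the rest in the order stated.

stool();
translate([279, 71, 202]) I_beam();
translate([0, 0, 392]) stool_2();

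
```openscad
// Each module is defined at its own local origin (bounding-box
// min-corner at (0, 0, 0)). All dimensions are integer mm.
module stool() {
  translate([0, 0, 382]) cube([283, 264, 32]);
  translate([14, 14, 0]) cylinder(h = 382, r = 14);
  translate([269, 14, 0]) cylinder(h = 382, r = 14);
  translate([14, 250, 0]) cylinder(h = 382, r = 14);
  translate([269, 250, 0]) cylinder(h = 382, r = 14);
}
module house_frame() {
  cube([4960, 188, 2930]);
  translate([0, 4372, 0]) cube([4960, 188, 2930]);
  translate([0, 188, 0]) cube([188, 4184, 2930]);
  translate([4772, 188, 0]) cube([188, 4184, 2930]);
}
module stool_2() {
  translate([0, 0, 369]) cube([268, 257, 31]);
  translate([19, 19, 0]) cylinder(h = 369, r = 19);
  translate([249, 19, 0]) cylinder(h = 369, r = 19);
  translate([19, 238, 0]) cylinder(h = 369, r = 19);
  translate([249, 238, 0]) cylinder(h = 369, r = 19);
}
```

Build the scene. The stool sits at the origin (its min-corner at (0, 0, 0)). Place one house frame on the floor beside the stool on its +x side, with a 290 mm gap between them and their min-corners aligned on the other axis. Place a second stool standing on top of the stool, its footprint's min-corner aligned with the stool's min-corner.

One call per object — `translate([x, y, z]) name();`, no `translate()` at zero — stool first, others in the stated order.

stool();
translate([573, 0, 0]) house_frame();
translate([0, 0, 414]) stool_2();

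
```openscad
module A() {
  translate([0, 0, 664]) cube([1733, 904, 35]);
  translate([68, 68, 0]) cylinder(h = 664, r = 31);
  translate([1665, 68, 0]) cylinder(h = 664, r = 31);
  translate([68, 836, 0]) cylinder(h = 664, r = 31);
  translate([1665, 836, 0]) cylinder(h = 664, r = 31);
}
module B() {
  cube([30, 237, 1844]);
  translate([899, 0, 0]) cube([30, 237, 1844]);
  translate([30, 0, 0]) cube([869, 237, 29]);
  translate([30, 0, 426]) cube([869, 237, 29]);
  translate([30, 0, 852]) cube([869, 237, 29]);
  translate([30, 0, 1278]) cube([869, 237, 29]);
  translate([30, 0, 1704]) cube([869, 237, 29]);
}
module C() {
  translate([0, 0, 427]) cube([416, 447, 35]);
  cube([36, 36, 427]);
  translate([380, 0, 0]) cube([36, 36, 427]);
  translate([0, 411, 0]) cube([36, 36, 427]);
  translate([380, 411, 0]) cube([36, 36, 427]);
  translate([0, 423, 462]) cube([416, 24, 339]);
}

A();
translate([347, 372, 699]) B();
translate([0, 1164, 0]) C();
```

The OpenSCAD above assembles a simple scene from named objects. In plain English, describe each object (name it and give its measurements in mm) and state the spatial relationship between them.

A is a table with a 1733×904 mm rectangular top, 35 mm thick, top surface at z = 699 mm, supported by four round legs of 62 mm diameter, each leg's bounding box inset 37 mm from the nearest pair of top edges, running from the floor.

B is an open bookshelf. Two side panels, each 30 mm thick, 237 mm deep and 1844 mm tall, stand 929 mm apart (outside-to-outside). Between them sit 5 shelves, each 29 mm thick and 237 mm deep, spanning the full gap between the sides. The bottom shelf rests on the floor (its underside at z = 0) and the clear gap between one shelf's top and the next shelf's underside is 397 mm.

C is a chair: 416×447 mm seat, 35 mm thick, top at z = 462 mm, on four 36 mm square corner legs flush with the seat edges. A 24 mm thick backrest slab spans the full seat width, extending 339 mm above the seat top, its back face flush with the seat's +y edge.

The bookshelf is on top of the table. The chair is on the floor beside the table on its +y side.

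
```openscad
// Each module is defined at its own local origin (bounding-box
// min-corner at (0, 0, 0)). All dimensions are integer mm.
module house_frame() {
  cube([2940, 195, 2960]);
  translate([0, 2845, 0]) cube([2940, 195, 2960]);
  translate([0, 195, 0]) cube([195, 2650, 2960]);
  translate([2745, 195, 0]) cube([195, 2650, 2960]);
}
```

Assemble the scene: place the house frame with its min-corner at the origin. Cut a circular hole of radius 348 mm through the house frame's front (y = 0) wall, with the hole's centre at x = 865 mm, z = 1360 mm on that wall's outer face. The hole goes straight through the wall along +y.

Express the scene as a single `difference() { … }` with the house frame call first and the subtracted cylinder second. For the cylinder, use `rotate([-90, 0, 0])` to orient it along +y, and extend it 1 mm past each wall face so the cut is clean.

difference() {
  house_frame();
  translate([865, -1, 1360]) rotate([-90, 0, 0]) cylinder(h = 197, r = 348);
}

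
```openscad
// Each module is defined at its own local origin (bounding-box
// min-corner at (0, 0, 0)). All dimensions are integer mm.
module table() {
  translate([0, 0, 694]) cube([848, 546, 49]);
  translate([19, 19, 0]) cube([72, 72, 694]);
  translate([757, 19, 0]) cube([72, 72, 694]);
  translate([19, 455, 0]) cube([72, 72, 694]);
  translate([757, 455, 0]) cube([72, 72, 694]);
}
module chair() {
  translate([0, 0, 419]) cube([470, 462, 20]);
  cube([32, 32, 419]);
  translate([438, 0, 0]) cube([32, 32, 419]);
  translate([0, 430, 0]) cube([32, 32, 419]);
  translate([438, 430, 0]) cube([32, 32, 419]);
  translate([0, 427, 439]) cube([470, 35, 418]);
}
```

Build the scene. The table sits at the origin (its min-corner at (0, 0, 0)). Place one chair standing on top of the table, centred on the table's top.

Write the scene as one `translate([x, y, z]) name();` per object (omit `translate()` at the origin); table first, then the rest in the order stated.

table();
translate([189, 42, 743]) chair();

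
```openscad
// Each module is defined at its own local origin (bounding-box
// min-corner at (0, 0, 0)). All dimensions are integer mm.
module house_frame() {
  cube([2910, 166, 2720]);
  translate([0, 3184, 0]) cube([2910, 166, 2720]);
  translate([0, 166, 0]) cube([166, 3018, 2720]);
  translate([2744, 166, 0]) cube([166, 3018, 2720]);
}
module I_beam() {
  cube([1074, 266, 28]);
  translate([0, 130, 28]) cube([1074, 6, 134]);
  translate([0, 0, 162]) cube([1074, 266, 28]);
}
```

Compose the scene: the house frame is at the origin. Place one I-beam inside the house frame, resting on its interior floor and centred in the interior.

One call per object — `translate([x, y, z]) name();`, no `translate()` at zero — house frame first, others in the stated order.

house_frame();
translate([918, 1542, 0]) I_beam();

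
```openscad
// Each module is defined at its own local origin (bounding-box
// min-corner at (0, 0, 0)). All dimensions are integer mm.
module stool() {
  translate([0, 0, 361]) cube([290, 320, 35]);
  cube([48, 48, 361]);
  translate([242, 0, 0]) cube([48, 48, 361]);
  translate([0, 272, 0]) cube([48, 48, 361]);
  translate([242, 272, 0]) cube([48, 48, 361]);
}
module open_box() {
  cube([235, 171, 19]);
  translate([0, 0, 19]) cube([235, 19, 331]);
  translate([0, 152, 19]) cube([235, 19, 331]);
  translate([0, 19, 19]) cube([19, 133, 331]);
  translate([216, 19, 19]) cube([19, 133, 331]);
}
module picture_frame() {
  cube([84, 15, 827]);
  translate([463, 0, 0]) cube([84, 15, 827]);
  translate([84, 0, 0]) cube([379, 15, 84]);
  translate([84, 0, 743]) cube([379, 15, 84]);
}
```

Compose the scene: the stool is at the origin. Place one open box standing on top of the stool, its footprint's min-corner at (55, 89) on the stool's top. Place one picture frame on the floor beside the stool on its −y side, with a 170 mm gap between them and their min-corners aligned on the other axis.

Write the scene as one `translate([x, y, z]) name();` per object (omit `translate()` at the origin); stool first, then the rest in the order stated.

stool();
translate([55, 89, 396]) open_box();
translate([0, -185, 0]) picture_frame();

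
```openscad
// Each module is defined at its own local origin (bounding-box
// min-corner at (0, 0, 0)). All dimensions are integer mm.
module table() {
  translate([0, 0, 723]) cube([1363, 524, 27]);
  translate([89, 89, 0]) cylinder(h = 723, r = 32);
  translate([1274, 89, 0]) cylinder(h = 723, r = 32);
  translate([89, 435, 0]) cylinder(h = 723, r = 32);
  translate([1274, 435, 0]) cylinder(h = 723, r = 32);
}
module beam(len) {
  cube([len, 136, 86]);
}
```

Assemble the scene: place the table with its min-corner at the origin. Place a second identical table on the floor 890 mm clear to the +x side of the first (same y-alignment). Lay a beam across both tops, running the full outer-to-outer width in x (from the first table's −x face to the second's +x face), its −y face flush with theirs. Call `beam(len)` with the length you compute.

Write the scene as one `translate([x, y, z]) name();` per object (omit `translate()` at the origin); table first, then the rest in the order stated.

table();
translate([2253, 0, 0]) table();
translate([0, 0, 750]) beam(3616);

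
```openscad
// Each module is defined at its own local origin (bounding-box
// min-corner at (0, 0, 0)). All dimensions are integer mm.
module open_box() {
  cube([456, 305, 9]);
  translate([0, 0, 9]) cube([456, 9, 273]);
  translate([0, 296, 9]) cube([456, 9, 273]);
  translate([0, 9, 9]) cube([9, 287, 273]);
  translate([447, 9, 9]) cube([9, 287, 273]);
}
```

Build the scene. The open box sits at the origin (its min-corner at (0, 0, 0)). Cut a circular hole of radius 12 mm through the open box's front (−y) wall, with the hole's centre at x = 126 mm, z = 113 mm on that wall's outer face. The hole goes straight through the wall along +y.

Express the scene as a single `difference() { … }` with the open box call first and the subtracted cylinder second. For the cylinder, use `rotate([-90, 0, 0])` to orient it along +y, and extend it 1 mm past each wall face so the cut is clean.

difference() {
  open_box();
  translate([126, -1, 113]) rotate([-90, 0, 0]) cylinder(h = 11, r = 12);
}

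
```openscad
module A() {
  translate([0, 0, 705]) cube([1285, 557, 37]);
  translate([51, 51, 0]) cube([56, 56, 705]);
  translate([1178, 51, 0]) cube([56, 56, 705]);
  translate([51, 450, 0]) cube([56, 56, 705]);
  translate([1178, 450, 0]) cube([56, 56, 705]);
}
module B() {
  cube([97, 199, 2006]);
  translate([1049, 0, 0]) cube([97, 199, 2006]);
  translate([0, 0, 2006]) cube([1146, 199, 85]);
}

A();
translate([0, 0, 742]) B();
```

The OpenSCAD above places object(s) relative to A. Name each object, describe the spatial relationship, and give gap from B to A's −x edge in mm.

A is a table. B is a door frame. The door frame is on top of the table. The gap from the door frame to the table's −x edge is 0 mm.

The door frame's min-x is at 0; the table's min-x is 0; gap = 0 mm.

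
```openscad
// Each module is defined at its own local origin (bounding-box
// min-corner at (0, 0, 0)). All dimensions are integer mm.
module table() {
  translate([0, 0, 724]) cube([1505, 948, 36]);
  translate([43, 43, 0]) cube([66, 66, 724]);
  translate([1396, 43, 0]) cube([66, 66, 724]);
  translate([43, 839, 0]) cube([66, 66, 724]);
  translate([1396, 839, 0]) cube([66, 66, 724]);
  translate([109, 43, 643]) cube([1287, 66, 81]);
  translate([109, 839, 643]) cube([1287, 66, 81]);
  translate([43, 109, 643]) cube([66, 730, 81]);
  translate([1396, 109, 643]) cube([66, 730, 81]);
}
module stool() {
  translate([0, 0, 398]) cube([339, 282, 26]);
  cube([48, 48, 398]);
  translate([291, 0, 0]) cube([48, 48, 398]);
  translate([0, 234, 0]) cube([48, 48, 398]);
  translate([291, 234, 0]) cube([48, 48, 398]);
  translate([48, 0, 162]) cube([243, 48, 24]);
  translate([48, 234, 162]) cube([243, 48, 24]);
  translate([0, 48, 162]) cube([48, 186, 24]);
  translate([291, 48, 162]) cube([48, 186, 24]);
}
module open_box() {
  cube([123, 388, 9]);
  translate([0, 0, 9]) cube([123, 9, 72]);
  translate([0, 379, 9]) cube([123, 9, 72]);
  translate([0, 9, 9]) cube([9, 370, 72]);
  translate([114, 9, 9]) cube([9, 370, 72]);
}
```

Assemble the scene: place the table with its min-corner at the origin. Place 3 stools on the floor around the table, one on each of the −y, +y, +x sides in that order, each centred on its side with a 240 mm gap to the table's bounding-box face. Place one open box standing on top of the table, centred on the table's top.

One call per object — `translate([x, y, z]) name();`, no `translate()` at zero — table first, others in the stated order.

table();
translate([583, -522, 0]) stool();
translate([583, 1188, 0]) stool();
translate([1745, 333, 0]) stool();
translate([691, 280, 760]) open_box();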